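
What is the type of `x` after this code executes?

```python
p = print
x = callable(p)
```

callable() returns bool

bool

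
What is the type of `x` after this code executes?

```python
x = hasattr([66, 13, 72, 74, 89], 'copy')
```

hasattr() returns bool

bool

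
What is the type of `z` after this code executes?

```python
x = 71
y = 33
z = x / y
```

int / int = float

float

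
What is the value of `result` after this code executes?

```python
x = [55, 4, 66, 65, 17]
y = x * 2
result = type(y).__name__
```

x is list; y is list; result = 'list'

'list'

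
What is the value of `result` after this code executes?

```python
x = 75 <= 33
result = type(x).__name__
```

x is bool; result = 'bool'

'bool'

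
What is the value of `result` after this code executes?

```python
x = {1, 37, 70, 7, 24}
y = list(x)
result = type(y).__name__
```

x is set; y is list; result = 'list'

'list'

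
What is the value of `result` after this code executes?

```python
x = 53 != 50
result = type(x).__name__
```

x is bool; result = 'bool'

'bool'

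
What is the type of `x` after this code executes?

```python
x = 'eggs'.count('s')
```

str.count() returns int

int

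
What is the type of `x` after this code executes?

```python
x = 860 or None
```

'or' returns first truthy value

int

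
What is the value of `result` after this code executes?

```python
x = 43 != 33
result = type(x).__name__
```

x is bool; result = 'bool'

'bool'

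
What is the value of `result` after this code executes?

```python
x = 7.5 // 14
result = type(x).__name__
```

x is float; result = 'float'

'float'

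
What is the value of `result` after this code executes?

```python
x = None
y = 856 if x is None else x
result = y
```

x = None; y = 856; result = 856

856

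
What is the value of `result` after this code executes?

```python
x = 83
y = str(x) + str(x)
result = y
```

x = 83; y = '8383'; result = '8383'

'8383'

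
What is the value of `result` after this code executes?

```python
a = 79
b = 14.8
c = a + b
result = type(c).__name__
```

a is int; b is float; c is float; result = 'float'

'float'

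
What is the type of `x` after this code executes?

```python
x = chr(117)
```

chr() returns str (single char)

str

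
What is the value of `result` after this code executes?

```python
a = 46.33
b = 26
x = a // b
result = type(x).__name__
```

a is float; b is int; x is float; result = 'float'

'float'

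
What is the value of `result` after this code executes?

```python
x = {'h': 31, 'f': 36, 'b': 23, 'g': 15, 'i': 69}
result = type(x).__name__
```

x is dict; result = 'dict'

'dict'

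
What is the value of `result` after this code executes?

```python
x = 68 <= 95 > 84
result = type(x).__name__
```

x is bool; result = 'bool'

'bool'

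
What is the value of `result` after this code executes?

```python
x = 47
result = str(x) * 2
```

x = 47; result = '4747'

'4747'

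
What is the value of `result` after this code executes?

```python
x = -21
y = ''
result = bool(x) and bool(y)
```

x = -21; y = ''; result = False

False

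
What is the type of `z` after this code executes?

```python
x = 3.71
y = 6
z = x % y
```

float % int = float

float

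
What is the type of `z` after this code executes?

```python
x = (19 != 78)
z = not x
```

'not' returns bool

bool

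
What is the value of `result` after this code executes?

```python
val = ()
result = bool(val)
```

val = (); result = False

False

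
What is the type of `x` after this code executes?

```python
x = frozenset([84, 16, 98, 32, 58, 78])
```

frozenset() returns frozenset

frozenset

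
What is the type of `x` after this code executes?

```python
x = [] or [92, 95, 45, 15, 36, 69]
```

'or' returns first truthy value (list)

list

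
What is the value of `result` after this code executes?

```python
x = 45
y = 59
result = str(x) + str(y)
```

x = 45; y = 59; result = '4559'

'4559'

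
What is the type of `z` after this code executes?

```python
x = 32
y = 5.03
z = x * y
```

int * float = float

float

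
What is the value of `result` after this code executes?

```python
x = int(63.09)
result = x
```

x = 63; result = 63

63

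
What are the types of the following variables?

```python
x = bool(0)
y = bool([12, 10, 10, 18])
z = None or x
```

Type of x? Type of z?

bool() returns bool; None or bool returns the bool

bool, bool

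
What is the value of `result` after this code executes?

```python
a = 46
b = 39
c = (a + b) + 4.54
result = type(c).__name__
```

a is int; b is int; c is float; result = 'float'

'float'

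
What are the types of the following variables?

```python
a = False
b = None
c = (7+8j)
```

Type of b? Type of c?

b is assigned None, whose type is NoneType; c is assigned (7+8j), an int plus an imaginary literal (j suffix), which evaluates to complex

NoneType, complex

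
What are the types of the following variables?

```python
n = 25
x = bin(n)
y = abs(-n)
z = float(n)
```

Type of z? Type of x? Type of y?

float() returns float; bin() returns str; abs() of int returns int

float, str, int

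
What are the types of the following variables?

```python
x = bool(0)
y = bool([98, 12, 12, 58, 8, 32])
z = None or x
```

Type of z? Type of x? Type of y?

None or bool returns the bool; bool() returns bool; bool() returns bool

bool, bool, bool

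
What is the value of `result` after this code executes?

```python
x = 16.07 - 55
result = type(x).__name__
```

x is float; result = 'float'

'float'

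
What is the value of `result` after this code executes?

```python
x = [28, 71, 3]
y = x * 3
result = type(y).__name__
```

x is list; y is list; result = 'list'

'list'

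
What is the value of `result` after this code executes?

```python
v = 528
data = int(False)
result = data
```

v = 528; data = 0; result = 0

0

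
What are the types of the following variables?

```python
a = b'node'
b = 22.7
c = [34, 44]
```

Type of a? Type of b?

a is assigned a bytes literal (b'...' prefix); b is assigned a number with a decimal point, so it is a float

bytes, float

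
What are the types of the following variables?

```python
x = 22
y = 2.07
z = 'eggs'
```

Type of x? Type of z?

x is assigned a bare integer (no decimal point), so it is an int; z is assigned a quoted string literal, so it is a str

int, str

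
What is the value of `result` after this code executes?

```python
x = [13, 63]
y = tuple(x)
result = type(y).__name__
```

x is list; y is tuple; result = 'tuple'

'tuple'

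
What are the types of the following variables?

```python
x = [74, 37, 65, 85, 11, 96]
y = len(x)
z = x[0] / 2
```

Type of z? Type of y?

int / int = float; len() returns int

float, int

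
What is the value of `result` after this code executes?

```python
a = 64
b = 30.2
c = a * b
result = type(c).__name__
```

a is int; b is float; c is float; result = 'float'

'float'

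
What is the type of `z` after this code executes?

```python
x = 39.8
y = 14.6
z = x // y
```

float // float = float

float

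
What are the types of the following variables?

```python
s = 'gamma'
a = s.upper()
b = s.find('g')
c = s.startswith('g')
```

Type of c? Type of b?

startswith() returns bool; find() returns int

bool, int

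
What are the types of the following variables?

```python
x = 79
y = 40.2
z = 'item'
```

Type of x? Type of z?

x is assigned a bare integer (no decimal point), so it is an int; z is assigned a quoted string literal, so it is a str

int, str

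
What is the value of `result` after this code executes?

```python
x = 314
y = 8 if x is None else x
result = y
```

x = 314; y = 314; result = 314

314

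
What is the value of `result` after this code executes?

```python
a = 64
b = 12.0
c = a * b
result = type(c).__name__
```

a is int; b is float; c is float; result = 'float'

'float'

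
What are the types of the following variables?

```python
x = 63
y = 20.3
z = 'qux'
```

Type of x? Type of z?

x is assigned a bare integer (no decimal point), so it is an int; z is assigned a quoted string literal, so it is a str

int, str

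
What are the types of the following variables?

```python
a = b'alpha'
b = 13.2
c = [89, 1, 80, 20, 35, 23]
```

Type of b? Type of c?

b is assigned a number with a decimal point, so it is a float; c is assigned a list literal (square brackets)

float, list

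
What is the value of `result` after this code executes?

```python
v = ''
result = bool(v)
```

v = ''; result = False

False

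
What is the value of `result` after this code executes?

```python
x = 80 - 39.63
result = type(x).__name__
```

x is float; result = 'float'

'float'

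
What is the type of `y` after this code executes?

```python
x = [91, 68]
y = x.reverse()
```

list.reverse() returns None

NoneType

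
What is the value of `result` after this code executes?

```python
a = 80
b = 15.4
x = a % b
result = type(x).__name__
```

a is int; b is float; x is float; result = 'float'

'float'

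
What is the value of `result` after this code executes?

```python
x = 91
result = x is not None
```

x = 91; result = True

True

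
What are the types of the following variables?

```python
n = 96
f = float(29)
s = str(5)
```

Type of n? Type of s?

n is assigned a bare integer (no decimal point), so it is an int; s is assigned the result of calling str(), which returns a str

int, str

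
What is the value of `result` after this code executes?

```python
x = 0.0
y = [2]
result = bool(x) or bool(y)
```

x = 0.0; y = [2]; result = True

True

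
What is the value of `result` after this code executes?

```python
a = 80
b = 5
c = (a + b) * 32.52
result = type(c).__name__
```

a is int; b is int; c is float; result = 'float'

'float'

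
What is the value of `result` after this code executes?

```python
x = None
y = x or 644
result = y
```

x = None; y = 644; result = 644

644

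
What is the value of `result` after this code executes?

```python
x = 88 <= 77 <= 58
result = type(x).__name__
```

x is bool; result = 'bool'

'bool'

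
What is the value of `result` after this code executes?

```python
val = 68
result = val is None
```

val = 68; result = False

False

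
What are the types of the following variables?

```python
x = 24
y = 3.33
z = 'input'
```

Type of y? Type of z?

y is assigned a number with a decimal point, so it is a float; z is assigned a quoted string literal, so it is a str

float, str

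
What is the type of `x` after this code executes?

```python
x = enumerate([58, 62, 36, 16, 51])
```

enumerate() returns an enumerate object

enumerate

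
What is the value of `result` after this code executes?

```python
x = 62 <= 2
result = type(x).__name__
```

x is bool; result = 'bool'

'bool'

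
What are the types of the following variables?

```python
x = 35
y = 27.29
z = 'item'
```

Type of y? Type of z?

y is assigned a number with a decimal point, so it is a float; z is assigned a quoted string literal, so it is a str

float, str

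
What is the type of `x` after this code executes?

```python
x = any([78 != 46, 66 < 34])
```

any() returns bool

bool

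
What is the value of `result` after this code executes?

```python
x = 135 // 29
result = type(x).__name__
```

x is int; result = 'int'

'int'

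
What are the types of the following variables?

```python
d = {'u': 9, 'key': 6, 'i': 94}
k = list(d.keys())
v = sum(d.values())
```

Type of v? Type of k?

sum of ints is int; list() converts to list

int, list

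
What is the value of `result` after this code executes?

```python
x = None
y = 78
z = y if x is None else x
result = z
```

x = None; y = 78; z = 78; result = 78

78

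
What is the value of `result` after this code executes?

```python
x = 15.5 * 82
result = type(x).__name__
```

x is float; result = 'float'

'float'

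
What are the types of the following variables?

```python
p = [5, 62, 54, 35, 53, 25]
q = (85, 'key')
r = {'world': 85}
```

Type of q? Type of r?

q is assigned a tuple (parenthesized, comma-separated values); r is assigned a dict literal ({key: value})

tuple, dict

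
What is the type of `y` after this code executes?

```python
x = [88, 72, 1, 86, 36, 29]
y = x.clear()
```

list.clear() returns None

NoneType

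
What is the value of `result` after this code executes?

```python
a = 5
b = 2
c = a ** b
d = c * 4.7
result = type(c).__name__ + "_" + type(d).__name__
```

a is int; b is int; c is int; d is float; result = 'int_float'

'int_float'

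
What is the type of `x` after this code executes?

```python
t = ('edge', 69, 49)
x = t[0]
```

Index 0 of tuple is a str literal

str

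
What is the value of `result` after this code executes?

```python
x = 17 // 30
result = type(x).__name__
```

x is int; result = 'int'

'int'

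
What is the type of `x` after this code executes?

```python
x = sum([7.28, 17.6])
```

sum() of floats returns float

float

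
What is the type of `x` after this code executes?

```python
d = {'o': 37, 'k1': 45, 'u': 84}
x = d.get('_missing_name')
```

dict.get() returns None when key not found

NoneType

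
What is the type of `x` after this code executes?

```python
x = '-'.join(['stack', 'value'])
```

str.join() returns str

str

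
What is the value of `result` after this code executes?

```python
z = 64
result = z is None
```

z = 64; result = False

False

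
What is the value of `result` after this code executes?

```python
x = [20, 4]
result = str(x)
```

x = [20, 4]; result = '[20, 4]'

'[20, 4]'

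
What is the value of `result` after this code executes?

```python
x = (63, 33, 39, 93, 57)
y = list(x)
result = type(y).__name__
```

x is tuple; y is list; result = 'list'

'list'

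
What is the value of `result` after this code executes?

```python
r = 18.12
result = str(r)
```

r = 18.12; result = '18.12'

'18.12'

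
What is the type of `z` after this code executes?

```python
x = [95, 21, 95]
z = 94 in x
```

'in' operator returns bool

bool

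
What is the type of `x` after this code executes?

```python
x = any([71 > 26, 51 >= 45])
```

any() returns bool

bool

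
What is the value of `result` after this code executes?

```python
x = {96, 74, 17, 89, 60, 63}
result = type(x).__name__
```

x is set; result = 'set'

'set'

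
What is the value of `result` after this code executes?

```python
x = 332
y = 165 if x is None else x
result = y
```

x = 332; y = 332; result = 332

332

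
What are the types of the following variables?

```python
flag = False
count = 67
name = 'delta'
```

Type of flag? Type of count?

flag is assigned the constant False, which has type bool; count is assigned a bare integer (no decimal point), so it is an int

bool, int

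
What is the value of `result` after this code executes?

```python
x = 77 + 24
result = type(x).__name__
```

x is int; result = 'int'

'int'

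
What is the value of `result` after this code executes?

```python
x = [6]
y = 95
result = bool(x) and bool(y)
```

x = [6]; y = 95; result = True

True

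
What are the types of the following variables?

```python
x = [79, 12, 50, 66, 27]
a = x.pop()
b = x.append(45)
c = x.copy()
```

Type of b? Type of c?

append() returns None; copy() returns list

NoneType, list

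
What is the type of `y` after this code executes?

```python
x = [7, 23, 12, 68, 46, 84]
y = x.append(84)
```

list.append() returns None (mutates in place)

NoneType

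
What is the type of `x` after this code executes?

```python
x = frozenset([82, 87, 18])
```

frozenset() returns frozenset

frozenset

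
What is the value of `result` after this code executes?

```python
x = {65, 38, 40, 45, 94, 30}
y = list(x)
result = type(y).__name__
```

x is set; y is list; result = 'list'

'list'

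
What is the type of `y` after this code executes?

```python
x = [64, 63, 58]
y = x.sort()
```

list.sort() returns None (mutates in place)

NoneType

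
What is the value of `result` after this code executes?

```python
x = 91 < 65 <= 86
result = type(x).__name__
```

x is bool; result = 'bool'

'bool'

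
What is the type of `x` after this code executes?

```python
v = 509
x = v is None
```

'is' comparison returns bool

bool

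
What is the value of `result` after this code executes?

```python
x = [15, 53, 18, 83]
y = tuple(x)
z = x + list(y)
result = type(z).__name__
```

x is list; y is tuple; z is list; result = 'list'

'list'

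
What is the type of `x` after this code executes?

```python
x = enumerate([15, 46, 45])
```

enumerate() returns an enumerate object

enumerate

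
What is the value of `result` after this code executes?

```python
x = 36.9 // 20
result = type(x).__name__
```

x is float; result = 'float'

'float'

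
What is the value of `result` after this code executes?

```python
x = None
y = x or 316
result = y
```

x = None; y = 316; result = 316

316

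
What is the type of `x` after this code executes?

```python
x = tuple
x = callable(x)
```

callable() returns bool

bool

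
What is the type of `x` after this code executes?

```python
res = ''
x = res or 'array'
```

'or' returns first truthy value (str)

str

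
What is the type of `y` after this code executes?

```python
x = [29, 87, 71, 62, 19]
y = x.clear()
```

list.clear() returns None

NoneType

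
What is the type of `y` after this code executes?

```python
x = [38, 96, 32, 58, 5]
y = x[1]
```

Indexing list[int] returns int

int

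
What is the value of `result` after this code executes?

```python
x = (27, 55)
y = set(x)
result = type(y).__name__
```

x is tuple; y is set; result = 'set'

'set'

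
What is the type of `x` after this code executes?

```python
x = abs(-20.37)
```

abs() of float returns float

float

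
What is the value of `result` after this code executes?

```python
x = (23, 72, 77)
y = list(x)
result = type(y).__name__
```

x is tuple; y is list; result = 'list'

'list'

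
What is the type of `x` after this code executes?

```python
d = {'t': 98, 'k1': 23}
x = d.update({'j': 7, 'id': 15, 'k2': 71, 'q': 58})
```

dict.update() returns None

NoneType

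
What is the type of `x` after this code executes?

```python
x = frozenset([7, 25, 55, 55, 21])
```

frozenset() returns frozenset

frozenset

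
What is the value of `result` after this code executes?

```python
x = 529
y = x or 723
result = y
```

x = 529; y = 529; result = 529

529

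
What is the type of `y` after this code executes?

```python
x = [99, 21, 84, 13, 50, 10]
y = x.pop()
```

list.pop() returns the popped element

int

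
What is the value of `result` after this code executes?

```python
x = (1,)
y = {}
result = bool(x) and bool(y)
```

x = (1,); y = {}; result = False

False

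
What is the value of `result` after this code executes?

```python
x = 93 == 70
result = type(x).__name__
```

x is bool; result = 'bool'

'bool'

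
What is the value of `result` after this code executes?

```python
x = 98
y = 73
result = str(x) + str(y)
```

x = 98; y = 73; result = '9873'

'9873'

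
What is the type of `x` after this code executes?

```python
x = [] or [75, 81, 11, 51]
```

'or' returns first truthy value (list)

list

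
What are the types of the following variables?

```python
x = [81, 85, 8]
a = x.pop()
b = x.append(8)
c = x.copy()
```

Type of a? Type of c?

pop() returns element; copy() returns list

int, list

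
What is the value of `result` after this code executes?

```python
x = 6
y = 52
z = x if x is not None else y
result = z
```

x = 6; y = 52; z = 6; result = 6

6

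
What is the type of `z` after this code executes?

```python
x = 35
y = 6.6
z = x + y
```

int + float = float

float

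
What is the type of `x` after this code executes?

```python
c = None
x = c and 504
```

'and' returns first falsy value (None)

NoneType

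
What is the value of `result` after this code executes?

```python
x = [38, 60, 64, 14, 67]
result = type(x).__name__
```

x is list; result = 'list'

'list'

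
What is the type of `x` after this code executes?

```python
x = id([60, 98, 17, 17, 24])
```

id() returns int

int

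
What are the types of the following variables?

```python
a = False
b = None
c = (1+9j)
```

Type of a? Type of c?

a is assigned the constant False, which has type bool; c is assigned (1+9j), an int plus an imaginary literal (j suffix), which evaluates to complex

bool, complex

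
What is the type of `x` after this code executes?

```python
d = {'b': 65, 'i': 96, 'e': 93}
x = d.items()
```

dict.items() returns dict_items view

dict_items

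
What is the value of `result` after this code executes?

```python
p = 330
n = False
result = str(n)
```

p = 330; n = False; result = 'False'

'False'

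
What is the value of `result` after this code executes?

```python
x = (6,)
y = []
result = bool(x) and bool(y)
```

x = (6,); y = []; result = False

False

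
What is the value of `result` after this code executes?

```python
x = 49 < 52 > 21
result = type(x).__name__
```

x is bool; result = 'bool'

'bool'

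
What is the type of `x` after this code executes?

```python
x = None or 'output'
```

'or' with None returns the other truthy value (str)

str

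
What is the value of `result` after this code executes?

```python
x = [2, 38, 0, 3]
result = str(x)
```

x = [2, 38, 0, 3]; result = '[2, 38, 0, 3]'

'[2, 38, 0, 3]'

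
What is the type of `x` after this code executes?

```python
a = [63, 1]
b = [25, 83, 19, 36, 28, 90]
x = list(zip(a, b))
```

list(zip()) returns a list of tuples

list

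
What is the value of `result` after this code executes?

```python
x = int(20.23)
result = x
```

x = 20; result = 20

20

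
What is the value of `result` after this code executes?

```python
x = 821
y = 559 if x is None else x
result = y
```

x = 821; y = 821; result = 821

821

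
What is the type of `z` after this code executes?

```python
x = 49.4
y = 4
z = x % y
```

float % int = float

float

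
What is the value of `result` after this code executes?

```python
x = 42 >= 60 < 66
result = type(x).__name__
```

x is bool; result = 'bool'

'bool'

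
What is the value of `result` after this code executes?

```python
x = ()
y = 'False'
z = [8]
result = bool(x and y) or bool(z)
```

x = (); y = 'False'; z = [8]; result = True

True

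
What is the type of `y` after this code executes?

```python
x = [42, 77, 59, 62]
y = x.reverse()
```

list.reverse() returns None

NoneType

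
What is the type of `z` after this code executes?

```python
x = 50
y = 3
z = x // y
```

int // int = int

int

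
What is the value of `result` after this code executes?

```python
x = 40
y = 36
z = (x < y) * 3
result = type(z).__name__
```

x is int; y is int; z is int; result = 'int'

'int'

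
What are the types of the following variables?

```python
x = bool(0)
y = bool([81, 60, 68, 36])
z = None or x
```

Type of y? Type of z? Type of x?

bool() returns bool; None or bool returns the bool; bool() returns bool

bool, bool, bool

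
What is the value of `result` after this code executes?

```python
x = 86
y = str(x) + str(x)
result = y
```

x = 86; y = '8686'; result = '8686'

'8686'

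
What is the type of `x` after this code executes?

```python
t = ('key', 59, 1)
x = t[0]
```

Index 0 of tuple is a str literal

str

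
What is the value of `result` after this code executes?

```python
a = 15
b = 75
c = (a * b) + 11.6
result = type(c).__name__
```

a is int; b is int; c is float; result = 'float'

'float'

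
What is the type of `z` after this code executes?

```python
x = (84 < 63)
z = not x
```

'not' returns bool

bool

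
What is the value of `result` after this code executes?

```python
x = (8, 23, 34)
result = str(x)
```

x = (8, 23, 34); result = '(8, 23, 34)'

'(8, 23, 34)'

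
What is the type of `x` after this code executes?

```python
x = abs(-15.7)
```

abs() of float returns float

float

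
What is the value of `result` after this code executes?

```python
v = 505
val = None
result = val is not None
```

v = 505; val = None; result = False

False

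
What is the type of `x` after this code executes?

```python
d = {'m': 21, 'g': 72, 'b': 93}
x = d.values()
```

.values() returns dict_values view

dict_values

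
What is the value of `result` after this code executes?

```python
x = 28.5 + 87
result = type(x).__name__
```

x is float; result = 'float'

'float'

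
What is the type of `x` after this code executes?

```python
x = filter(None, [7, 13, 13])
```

filter() returns a filter object

filter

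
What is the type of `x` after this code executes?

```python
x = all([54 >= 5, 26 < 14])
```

all() returns bool

bool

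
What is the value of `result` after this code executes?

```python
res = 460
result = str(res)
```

res = 460; result = '460'

'460'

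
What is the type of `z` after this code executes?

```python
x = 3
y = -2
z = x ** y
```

int ** negative = float

float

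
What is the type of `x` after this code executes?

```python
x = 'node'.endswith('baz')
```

str.endswith() returns bool

bool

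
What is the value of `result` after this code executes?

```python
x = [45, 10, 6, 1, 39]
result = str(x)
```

x = [45, 10, 6, 1, 39]; result = '[45, 10, 6, 1, 39]'

'[45, 10, 6, 1, 39]'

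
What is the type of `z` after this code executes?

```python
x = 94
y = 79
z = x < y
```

Comparison returns bool

bool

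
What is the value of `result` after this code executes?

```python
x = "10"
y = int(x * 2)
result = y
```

x = '10'; y = 1010; result = 1010

1010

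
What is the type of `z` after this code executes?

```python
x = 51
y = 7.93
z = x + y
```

int + float = float

float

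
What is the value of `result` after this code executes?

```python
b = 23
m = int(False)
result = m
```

b = 23; m = 0; result = 0

0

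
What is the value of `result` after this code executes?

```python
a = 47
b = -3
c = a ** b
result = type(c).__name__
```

a is int; b is int; c is float; result = 'float'

'float'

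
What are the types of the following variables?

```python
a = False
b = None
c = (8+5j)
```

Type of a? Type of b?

a is assigned the constant False, which has type bool; b is assigned None, whose type is NoneType

bool, NoneType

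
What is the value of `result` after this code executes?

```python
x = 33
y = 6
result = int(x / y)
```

x = 33; y = 6; result = 5

5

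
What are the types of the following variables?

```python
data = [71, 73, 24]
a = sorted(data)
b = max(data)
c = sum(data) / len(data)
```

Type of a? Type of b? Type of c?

sorted() returns list; max of ints returns int; int / int = float

list, int, float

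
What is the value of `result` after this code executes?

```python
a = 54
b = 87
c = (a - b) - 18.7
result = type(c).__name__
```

a is int; b is int; c is float; result = 'float'

'float'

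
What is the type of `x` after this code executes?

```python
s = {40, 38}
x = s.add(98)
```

set.add() returns None (mutates in place)

NoneType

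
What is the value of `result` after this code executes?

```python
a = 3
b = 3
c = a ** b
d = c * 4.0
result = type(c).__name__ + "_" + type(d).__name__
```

a is int; b is int; c is int; d is float; result = 'int_float'

'int_float'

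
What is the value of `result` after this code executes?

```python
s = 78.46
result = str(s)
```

s = 78.46; result = '78.46'

'78.46'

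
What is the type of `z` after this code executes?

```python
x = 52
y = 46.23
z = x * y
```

int * float = float

float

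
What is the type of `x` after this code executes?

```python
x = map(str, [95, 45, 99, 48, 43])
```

map() returns a map object

map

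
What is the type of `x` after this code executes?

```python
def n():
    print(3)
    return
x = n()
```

Bare return returns None

NoneType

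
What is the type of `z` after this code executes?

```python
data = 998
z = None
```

None has type NoneType

NoneType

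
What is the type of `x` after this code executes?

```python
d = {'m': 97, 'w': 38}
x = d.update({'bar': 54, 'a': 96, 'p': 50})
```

dict.update() returns None

NoneType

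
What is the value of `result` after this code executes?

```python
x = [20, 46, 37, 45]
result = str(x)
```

x = [20, 46, 37, 45]; result = '[20, 46, 37, 45]'

'[20, 46, 37, 45]'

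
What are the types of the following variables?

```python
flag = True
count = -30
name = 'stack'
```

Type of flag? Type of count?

flag is assigned the constant True, which has type bool; count is assigned a bare integer (no decimal point), so it is an int

bool, int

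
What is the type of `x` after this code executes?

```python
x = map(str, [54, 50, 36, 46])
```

map() returns a map object

map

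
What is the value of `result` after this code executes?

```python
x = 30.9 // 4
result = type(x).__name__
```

x is float; result = 'float'

'float'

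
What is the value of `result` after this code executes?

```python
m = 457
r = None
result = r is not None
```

m = 457; r = None; result = False

False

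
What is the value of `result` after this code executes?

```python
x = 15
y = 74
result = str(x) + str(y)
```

x = 15; y = 74; result = '1574'

'1574'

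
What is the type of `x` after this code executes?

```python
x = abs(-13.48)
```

abs() of float returns float

float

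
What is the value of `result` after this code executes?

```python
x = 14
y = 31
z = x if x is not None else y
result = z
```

x = 14; y = 31; z = 14; result = 14

14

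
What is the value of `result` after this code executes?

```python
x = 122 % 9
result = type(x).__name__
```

x is int; result = 'int'

'int'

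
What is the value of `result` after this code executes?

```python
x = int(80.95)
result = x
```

x = 80; result = 80

80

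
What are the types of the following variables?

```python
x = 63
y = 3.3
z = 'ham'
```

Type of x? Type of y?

x is assigned a bare integer (no decimal point), so it is an int; y is assigned a number with a decimal point, so it is a float

int, float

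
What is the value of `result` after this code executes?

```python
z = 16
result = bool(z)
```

z = 16; result = True

True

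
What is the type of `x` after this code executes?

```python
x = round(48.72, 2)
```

round() with decimal places returns float

float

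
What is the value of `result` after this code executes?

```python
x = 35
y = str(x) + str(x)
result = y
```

x = 35; y = '3535'; result = '3535'

'3535'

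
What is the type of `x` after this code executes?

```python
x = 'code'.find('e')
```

str.find() returns int index

int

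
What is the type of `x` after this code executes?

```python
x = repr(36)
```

repr() returns str

str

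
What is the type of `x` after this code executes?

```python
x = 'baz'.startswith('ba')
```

str.startswith() returns bool

bool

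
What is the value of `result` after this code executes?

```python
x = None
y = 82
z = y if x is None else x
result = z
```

x = None; y = 82; z = 82; result = 82

82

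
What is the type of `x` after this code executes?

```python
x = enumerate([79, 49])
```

enumerate() returns an enumerate object

enumerate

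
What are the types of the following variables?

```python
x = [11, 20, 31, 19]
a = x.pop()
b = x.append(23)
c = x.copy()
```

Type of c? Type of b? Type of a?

copy() returns list; append() returns None; pop() returns element

list, NoneType, int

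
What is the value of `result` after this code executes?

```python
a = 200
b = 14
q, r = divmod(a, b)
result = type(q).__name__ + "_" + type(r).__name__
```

a is int; b is int; q is int; r is int; result = 'int_int'

'int_int'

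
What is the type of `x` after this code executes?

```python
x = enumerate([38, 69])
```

enumerate() returns an enumerate object

enumerate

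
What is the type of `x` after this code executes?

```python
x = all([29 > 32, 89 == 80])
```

all() returns bool

bool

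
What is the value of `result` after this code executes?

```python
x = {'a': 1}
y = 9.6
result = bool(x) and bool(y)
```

x = {'a': 1}; y = 9.6; result = True

True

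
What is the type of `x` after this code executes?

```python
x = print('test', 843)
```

print() returns None

NoneType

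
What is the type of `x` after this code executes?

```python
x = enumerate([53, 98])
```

enumerate() returns an enumerate object

enumerate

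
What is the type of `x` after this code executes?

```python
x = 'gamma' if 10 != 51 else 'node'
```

Both branches of conditional are str

str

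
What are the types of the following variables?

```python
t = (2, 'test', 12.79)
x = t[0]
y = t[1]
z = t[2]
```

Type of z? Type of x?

tuple[2] is float; tuple[0] is int

float, int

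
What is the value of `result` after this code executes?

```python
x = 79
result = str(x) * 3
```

x = 79; result = '797979'

'797979'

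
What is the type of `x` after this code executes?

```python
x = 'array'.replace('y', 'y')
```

str.replace() returns str

str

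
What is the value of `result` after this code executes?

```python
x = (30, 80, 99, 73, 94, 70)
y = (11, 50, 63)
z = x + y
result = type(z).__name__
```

x is tuple; y is tuple; z is tuple; result = 'tuple'

'tuple'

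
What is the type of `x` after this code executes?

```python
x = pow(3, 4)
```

pow(int, int) returns int

int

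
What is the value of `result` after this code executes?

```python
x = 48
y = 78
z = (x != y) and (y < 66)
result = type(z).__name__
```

x is int; y is int; z is bool; result = 'bool'

'bool'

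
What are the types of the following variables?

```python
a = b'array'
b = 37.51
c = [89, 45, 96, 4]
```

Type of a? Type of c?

a is assigned a bytes literal (b'...' prefix); c is assigned a list literal (square brackets)

bytes, list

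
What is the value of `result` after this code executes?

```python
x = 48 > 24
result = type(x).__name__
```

x is bool; result = 'bool'

'bool'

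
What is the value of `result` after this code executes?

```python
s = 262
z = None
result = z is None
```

s = 262; z = None; result = True

True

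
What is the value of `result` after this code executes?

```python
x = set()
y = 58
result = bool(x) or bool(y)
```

x = set(); y = 58; result = True

True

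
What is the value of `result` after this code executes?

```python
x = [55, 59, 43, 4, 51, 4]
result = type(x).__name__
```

x is list; result = 'list'

'list'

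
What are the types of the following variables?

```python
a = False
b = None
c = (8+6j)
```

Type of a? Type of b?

a is assigned the constant False, which has type bool; b is assigned None, whose type is NoneType

bool, NoneType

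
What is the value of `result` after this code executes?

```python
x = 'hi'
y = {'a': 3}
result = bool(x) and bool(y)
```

x = 'hi'; y = {'a': 3}; result = True

True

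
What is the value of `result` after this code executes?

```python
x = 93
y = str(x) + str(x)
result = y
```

x = 93; y = '9393'; result = '9393'

'9393'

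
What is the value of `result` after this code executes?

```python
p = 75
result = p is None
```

p = 75; result = False

False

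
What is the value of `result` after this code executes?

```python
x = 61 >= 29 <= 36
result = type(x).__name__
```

x is bool; result = 'bool'

'bool'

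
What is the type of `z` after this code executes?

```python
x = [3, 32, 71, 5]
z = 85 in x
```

'in' operator returns bool

bool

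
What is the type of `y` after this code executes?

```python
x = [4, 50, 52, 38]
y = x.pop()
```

list.pop() returns the popped element

int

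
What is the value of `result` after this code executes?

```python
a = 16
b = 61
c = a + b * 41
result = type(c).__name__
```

a is int; b is int; c is int; result = 'int'

'int'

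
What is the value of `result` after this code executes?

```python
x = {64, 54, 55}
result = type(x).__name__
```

x is set; result = 'set'

'set'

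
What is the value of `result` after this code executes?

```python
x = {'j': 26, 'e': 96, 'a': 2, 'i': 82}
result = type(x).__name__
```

x is dict; result = 'dict'

'dict'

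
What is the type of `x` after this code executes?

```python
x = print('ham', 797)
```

print() returns None

NoneType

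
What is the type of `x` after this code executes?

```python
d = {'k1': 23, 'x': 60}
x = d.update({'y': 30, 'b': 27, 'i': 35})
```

dict.update() returns None

NoneType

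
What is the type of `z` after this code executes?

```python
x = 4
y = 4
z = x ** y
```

positive int ** positive int = int

int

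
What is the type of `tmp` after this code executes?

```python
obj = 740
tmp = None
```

None has type NoneType

NoneType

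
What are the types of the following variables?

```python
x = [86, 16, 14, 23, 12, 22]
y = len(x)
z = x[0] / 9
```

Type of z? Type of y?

int / int = float; len() returns int

float, int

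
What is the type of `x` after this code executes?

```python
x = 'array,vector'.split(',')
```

str.split() returns list

list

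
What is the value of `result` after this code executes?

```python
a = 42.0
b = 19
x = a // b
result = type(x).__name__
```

a is float; b is int; x is float; result = 'float'

'float'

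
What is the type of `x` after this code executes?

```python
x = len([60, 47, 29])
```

len() always returns int

int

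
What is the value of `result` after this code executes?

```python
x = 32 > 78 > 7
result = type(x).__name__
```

x is bool; result = 'bool'

'bool'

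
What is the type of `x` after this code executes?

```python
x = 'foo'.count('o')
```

str.count() returns int

int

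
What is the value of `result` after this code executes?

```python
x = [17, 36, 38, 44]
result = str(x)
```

x = [17, 36, 38, 44]; result = '[17, 36, 38, 44]'

'[17, 36, 38, 44]'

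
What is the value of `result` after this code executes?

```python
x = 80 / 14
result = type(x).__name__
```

x is float; result = 'float'

'float'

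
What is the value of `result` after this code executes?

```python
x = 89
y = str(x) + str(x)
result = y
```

x = 89; y = '8989'; result = '8989'

'8989'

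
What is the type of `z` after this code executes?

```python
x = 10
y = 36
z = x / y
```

int / int = float

float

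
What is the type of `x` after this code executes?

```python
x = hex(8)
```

hex() returns str representation

str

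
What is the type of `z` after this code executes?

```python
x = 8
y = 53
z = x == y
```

Equality comparison returns bool

bool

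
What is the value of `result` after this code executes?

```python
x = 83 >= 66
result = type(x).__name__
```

x is bool; result = 'bool'

'bool'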